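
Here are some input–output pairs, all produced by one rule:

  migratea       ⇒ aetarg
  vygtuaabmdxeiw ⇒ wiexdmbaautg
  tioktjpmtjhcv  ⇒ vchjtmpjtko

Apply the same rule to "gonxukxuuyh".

Each output is the input with this applied: reverse the string, then delete the last 2 characters.
On "gonxukxuuyh": the first step gives "hyuuxkuxnog", and the second then gives "hyuuxkuxn".

hyuuxkuxn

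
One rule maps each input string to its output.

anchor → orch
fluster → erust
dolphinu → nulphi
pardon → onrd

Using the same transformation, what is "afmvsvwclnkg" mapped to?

kgmvsvwcln

The transformation: delete the first 2 characters, then move the last 2 characters to the front (rotate right by 2).
For "afmvsvwclnkg", step one produces "mvsvwclnkg"; step two turns that into "kgmvsvwcln".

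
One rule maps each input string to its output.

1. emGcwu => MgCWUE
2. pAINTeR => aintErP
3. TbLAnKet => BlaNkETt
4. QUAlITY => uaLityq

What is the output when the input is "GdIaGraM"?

DiAgRAmg

What's happening: move the first character to the end, then flip the case of every letter.
On "GdIaGraM": the first step gives "dIaGraMG", and the second then gives "DiAgRAmg".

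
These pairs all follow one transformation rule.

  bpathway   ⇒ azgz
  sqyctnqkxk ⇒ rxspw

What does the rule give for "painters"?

ohsq

Rule — keep every other character starting from the first (positions 1st, 3rd, 5th, ...), then shift every letter 1 place backward in the alphabet (wrapping around).
"painters" → "pitr" → "ohsq".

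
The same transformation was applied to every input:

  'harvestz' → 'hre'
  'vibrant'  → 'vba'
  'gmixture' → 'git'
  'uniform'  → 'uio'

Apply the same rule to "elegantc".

eea

The transformation: keep every other character starting from the first (positions 1st, 3rd, 5th, ...), then delete the last character.
Applying both steps to "elegantc": "eeat", then "eea".
(Check on "gmixture": → "gitr" → "git" ✓)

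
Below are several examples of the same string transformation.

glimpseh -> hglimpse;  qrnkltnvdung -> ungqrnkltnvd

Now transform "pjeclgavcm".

cmpjeclgav

In each case the input is transformed by: move the first 3 characters to the end (rotate left by 3), then swap the front and back halves of the string.
Working it through for "pjeclgavcm": intermediate "clgavcmpje", final "cmpjeclgav".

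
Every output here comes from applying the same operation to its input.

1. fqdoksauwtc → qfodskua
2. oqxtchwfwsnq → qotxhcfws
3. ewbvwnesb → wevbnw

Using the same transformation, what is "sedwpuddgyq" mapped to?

In each case the input is transformed by: swap each adjacent pair of characters (1↔2, 3↔4, ...), then delete the last 3 characters.
On "sedwpuddgyq": the first step gives "eswdupddygq", and the second then gives "eswdupdd".
(Check on "fqdoksauwtc": → "qfodskuatwc" → "qfodskua" ✓)

eswdupdd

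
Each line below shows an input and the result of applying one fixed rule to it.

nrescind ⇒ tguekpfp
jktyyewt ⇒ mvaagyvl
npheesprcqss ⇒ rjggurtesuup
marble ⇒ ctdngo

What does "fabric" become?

cdtkeh

The transformation: shift every letter 2 places forward in the alphabet (wrapping around), then move the first character to the end.
On "fabric": the first step gives "hcdtke", and the second then gives "cdtkeh".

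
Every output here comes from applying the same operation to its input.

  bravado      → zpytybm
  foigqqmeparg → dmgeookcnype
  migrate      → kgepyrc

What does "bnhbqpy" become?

zlfzonw

Each output is the input with this applied: shift every letter 2 places backward in the alphabet (wrapping around).
"bnhbqpy" → "zlfzonw".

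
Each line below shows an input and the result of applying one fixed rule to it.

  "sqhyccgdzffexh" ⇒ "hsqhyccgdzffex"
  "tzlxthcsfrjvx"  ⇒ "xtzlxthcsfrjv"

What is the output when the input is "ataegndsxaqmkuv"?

The rule is to move the last character to the front.
On "ataegndsxaqmkuv" that produces "vataegndsxaqmku".

vataegndsxaqmku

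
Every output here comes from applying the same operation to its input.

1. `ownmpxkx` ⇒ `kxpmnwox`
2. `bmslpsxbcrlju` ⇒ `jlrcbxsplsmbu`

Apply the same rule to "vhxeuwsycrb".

rcyswuexhvb

In each case the input is transformed by: move the last character to the front, then reverse the string.
Starting from "vhxeuwsycrb": after the first operation, "bvhxeuwsycr"; after the second, "rcyswuexhvb".
(Check on "bmslpsxbcrlju": → "ubmslpsxbcrlj" → "jlrcbxsplsmbu" ✓)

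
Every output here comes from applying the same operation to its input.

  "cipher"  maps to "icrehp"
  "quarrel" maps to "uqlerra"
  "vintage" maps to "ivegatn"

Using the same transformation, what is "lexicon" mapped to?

elnocix

The pattern: reverse the string, then move the last 2 characters to the front (rotate right by 2).
Applying that to "lexicon" gives "elnocix".
(Check on "vintage": → "egatniv" → "ivegatn" ✓)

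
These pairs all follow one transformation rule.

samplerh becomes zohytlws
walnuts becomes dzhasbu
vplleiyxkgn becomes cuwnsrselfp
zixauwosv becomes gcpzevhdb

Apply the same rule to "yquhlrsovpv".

The rule is to shift every letter 7 places forward in the alphabet (wrapping around), then take characters alternately from the front and the back (1st, last, 2nd, 2nd-last, ...).
For "yquhlrsovpv", step one produces "fxbosyzvcwc"; step two turns that into "fcxwbcovszy".
(Check on "samplerh": → "zhtwslyo" → "zohytlws" ✓)

fcxwbcovszy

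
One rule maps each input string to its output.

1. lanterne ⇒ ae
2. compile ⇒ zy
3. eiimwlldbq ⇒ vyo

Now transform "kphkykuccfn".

uxp

In each case the input is transformed by: keep one character in every 3, starting at position 3 (positions 3rd, 6th, 9th, ...), then shift every letter 13 places forward in the alphabet (wrapping around) — i.e. ROT13.
"kphkykuccfn" → "hkc" → "uxp".
(Check on "lanterne": → "nr" → "ae" ✓)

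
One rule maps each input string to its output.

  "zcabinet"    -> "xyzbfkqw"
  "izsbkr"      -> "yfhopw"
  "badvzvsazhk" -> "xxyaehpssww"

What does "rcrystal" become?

xzioopqv

The pattern: sort the characters into alphabetical order, then shift every letter 3 places backward in the alphabet (wrapping around).
For "rcrystal", step one produces "aclrrsty"; step two turns that into "xzioopqv".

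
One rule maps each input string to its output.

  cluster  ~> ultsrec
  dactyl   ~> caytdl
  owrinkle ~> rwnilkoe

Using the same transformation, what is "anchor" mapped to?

The pattern: move the first character to the end, then swap each adjacent pair of characters (1↔2, 3↔4, ...).
Starting from "anchor": after the first operation, "nchora"; after the second, "cnohar".

cnohar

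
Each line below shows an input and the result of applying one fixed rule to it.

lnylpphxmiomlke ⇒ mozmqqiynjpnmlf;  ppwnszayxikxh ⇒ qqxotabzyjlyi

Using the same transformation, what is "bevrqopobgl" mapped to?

cfwsrpqpchm

The transformation: shift every letter 1 place forward in the alphabet (wrapping around).
So "bevrqopobgl" becomes "cfwsrpqpchm".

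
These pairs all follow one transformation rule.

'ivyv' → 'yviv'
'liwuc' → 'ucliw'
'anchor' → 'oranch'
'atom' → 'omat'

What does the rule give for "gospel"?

elgosp

What's happening: move the last 2 characters to the front (rotate right by 2).
On "gospel" that produces "elgosp".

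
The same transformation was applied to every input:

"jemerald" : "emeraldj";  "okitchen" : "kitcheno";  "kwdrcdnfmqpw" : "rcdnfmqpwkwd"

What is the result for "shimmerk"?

himmerks

Looking at the pairs, the operation is to swap the front and back halves of the string, then move the last 3 characters to the front (rotate right by 3).
Applying both steps to "shimmerk": "merkshim", then "himmerks".
(Check on "kwdrcdnfmqpw": → "nfmqpwkwdrcd" → "rcdnfmqpwkwd" ✓)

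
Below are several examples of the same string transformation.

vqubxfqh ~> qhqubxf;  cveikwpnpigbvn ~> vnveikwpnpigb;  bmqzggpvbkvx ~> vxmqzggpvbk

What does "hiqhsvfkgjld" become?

Looking at the pairs, the operation is to delete the first character, then move the last 2 characters to the front (rotate right by 2).
Working it through for "hiqhsvfkgjld": intermediate "iqhsvfkgjld", final "ldiqhsvfkgj".

ldiqhsvfkgj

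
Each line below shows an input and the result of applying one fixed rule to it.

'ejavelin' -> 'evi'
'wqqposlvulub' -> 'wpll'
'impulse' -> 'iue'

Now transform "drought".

Each output is the input with this applied: keep one character in every 3, starting at position 1 (positions 1st, 4th, 7th, ...).
On "drought" that produces "dut".

dut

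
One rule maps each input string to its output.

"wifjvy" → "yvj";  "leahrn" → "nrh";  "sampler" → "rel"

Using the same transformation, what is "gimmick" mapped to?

The transformation: take characters alternately from the front and the back (1st, last, 2nd, 2nd-last, ...), then keep every other character starting from the second (positions 2nd, 4th, 6th, ...).
Applying both steps to "gimmick": "gkicmim", then "kci".

kci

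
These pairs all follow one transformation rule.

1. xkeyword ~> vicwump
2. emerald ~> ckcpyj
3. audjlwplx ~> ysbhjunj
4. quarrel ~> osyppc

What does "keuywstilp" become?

icswuqrgj

In each case the input is transformed by: delete the last character, then shift every letter 2 places backward in the alphabet (wrapping around).
"keuywstilp" → "keuywstil" → "icswuqrgj".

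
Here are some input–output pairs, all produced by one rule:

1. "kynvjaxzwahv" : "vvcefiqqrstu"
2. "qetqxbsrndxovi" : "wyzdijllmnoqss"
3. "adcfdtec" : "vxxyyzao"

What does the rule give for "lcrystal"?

In each case the input is transformed by: sort the characters into alphabetical order, then shift every letter 5 places backward in the alphabet (wrapping around).
On "lcrystal": the first step gives "acllrsty", and the second then gives "vxggmnot".

vxggmnot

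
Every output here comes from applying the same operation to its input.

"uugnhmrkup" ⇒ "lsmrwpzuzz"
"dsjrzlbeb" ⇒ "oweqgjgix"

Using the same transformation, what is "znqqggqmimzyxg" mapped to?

vvllvrnredcles

Looking at the pairs, the operation is to move the first 2 characters to the end (rotate left by 2), then shift every letter 5 places forward in the alphabet (wrapping around).
For "znqqggqmimzyxg", step one produces "qqggqmimzyxgzn"; step two turns that into "vvllvrnredcles".
(Check on "dsjrzlbeb": → "jrzlbebds" → "oweqgjgix" ✓)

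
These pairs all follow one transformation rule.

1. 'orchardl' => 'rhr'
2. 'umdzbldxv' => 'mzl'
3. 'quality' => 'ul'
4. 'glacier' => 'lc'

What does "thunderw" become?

hne

What's happening: delete the last 2 characters, then keep every other character starting from the second (positions 2nd, 4th, 6th, ...).
On "thunderw": the first step gives "thunde", and the second then gives "hne".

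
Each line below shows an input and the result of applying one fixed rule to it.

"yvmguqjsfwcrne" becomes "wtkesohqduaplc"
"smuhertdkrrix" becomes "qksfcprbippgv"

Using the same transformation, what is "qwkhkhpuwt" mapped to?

Rule — shift every letter 2 places backward in the alphabet (wrapping around).
"qwkhkhpuwt" → "ouififnsur".

ouififnsur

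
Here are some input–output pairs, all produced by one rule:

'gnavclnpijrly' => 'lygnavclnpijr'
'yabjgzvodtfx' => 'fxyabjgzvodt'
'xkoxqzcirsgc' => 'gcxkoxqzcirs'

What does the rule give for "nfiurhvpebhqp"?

qpnfiurhvpebh

The pattern: move the last 2 characters to the front (rotate right by 2).
"nfiurhvpebhqp" → "qpnfiurhvpebh".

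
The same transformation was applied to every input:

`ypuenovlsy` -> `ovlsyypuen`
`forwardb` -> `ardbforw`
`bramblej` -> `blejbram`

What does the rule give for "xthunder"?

The transformation: swap the front and back halves of the string.
"xthunder" → "nderxthu".

nderxthu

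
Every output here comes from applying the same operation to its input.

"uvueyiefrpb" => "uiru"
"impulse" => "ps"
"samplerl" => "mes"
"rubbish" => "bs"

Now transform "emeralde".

Each output is the input with this applied: move the first character to the end, then keep one character in every 3, starting at position 2 (positions 2nd, 5th, 8th, ...).
On "emeralde": the first step gives "meraldee", and the second then gives "ele".

ele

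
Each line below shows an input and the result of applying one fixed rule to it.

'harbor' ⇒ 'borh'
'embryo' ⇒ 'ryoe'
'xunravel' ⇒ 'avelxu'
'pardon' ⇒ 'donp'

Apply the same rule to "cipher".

The transformation: swap the front and back halves of the string, then delete the last 2 characters.
On "cipher" that produces "herc".

herc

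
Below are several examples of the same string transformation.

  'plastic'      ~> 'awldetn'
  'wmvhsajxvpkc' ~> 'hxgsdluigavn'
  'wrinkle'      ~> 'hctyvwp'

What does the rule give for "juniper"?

What's happening: shift every letter 11 places forward in the alphabet (wrapping around).
Doing the same to "juniper": "ufytapc".

ufytapc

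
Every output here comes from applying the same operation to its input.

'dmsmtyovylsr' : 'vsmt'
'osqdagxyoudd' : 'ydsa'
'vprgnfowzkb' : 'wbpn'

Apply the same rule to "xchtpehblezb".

bzcp

In each case the input is transformed by: keep one character in every 3, starting at position 2 (positions 2nd, 5th, 8th, ...), then move the last 2 characters to the front (rotate right by 2).
Working it through for "xchtpehblezb": intermediate "cpbz", final "bzcp".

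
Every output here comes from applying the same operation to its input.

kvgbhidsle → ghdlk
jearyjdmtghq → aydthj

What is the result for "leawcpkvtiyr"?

acktyl

The transformation: move the first character to the end, then keep every other character starting from the second (positions 2nd, 4th, 6th, ...).
Starting from "leawcpkvtiyr": after the first operation, "eawcpkvtiyrl"; after the second, "acktyl".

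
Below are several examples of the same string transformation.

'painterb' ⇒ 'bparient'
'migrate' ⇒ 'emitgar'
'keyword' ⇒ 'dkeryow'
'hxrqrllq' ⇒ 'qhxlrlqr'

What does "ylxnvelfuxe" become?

eylxxunfvle

What's happening: swap the first and last characters, then take characters alternately from the front and the back (1st, last, 2nd, 2nd-last, ...).
"ylxnvelfuxe" → "eylxxunfvle".
(Check on "keyword": → "deywork" → "dkeryow" ✓)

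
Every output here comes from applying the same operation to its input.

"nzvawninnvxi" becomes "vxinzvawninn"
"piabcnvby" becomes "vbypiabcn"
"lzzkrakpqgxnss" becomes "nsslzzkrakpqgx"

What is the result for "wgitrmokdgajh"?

The transformation: move the last 3 characters to the front (rotate right by 3).
"wgitrmokdgajh" → "ajhwgitrmokdg".

ajhwgitrmokdg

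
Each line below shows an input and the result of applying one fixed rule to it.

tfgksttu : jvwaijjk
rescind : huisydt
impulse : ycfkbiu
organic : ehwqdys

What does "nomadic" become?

decqtys

The transformation: shift every letter 10 places backward in the alphabet (wrapping around).
So "nomadic" becomes "decqtys".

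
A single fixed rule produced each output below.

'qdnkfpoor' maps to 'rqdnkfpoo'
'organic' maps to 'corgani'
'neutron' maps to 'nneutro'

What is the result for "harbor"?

rharbo

Rule — move the last character to the front.
Applying that to "harbor" gives "rharbo".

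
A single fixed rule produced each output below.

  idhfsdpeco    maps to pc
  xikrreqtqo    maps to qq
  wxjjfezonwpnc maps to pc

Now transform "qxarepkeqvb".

In each case the input is transformed by: keep every other character starting from the first (positions 1st, 3rd, 5th, ...), then keep only the last 2 characters.
"qxarepkeqvb" → "qaekqb" → "qb".

qb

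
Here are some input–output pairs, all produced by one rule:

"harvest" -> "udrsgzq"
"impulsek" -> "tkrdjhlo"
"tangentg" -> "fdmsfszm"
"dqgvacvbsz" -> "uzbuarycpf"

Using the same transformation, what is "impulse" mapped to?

In each case the input is transformed by: shift every letter 1 place backward in the alphabet (wrapping around), then move the first 3 characters to the end (rotate left by 3).
"impulse" → "hlotkrd" → "tkrdhlo".

tkrdhlo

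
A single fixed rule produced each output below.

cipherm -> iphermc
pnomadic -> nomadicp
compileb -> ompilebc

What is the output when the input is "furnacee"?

urnaceef

The pattern: move the first character to the end.
For "furnacee" the result is "urnaceef".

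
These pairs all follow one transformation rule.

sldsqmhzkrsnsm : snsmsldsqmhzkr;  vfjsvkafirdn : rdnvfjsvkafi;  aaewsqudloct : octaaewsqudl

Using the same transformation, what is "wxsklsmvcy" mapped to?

The rule is to move the first 3 characters to the end (rotate left by 3), then swap the front and back halves of the string.
Working it through for "wxsklsmvcy": intermediate "klsmvcywxs", final "cywxsklsmv".

cywxsklsmv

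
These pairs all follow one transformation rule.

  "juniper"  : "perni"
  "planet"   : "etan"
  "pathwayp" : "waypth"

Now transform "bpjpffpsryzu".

ffpsryzujp

What's happening: delete the first 2 characters, then move the first 2 characters to the end (rotate left by 2).
Starting from "bpjpffpsryzu": after the first operation, "jpffpsryzu"; after the second, "ffpsryzujp".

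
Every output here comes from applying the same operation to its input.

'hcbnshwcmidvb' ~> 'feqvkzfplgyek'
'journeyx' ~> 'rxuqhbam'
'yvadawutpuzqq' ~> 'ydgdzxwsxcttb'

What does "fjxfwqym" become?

The rule is to move the first character to the end, then shift every letter 3 places forward in the alphabet (wrapping around).
On "fjxfwqym": the first step gives "jxfwqymf", and the second then gives "maiztbpi".

maiztbpi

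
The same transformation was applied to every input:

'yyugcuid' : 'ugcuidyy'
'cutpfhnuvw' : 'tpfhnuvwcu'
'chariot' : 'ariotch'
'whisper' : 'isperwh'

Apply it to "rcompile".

Looking at the pairs, the operation is to move the first 2 characters to the end (rotate left by 2).
On "rcompile" that produces "ompilerc".

ompilerc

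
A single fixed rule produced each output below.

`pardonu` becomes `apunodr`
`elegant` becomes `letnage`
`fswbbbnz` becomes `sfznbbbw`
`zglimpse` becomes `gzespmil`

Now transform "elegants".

Looking at the pairs, the operation is to move the first 2 characters to the end (rotate left by 2), then reverse the string.
Starting from "elegants": after the first operation, "egantsel"; after the second, "lestnage".

lestnage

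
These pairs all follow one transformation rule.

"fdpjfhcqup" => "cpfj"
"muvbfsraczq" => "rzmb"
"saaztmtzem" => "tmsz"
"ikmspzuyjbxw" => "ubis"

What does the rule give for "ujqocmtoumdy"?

The transformation: keep one character in every 3, starting at position 1 (positions 1st, 4th, 7th, ...), then move the last 2 characters to the front (rotate right by 2).
Applying both steps to "ujqocmtoumdy": "uotm", then "tmuo".
(Check on "ikmspzuyjbxw": → "isub" → "ubis" ✓)

tmuo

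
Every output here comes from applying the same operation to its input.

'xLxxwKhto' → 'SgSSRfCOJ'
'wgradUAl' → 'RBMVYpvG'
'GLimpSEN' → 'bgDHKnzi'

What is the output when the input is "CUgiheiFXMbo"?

What's happening: flip the case of every letter, then shift every letter 5 places backward in the alphabet (wrapping around).
"CUgiheiFXMbo" → "cuGIHEIfxmBO" → "xpBDCZDashWJ".

xpBDCZDashWJ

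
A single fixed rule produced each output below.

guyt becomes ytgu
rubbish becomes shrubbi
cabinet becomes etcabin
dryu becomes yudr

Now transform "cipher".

erciph

Rule — move the last 2 characters to the front (rotate right by 2).
So "cipher" becomes "erciph".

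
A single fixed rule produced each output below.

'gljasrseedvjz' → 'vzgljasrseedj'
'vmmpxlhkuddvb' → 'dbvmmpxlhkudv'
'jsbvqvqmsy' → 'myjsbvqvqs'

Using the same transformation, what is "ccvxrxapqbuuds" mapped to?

usccvxrxapqbud

The transformation: move the last 2 characters to the front (rotate right by 2), then swap the first and last characters.
For "ccvxrxapqbuuds", step one produces "dsccvxrxapqbuu"; step two turns that into "usccvxrxapqbud".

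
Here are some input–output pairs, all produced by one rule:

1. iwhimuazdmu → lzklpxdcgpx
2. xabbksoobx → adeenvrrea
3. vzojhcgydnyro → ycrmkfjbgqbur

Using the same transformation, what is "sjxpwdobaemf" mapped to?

vmaszgredhpi

Each output is the input with this applied: shift every letter 3 places forward in the alphabet (wrapping around).
For "sjxpwdobaemf" the result is "vmaszgredhpi".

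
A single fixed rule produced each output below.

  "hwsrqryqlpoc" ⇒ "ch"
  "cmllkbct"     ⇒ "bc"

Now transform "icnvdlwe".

cd

The rule is to sort the characters into alphabetical order, then keep only the first 2 characters.
For "icnvdlwe", step one produces "cdeilnvw"; step two turns that into "cd".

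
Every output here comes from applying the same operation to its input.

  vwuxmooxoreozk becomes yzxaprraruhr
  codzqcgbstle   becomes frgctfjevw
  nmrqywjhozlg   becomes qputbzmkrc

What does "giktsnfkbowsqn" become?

jlnwvqinerzv

Rule — shift every letter 3 places forward in the alphabet (wrapping around), then delete the last 2 characters.
Working it through for "giktsnfkbowsqn": intermediate "jlnwvqinerzvtq", final "jlnwvqinerzv".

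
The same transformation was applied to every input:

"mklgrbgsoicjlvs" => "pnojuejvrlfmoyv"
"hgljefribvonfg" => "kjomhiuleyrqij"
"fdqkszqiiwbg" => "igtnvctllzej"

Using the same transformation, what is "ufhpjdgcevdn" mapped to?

xiksmgjfhygq

In each case the input is transformed by: shift every letter 3 places forward in the alphabet (wrapping around).
"ufhpjdgcevdn" → "xiksmgjfhygq".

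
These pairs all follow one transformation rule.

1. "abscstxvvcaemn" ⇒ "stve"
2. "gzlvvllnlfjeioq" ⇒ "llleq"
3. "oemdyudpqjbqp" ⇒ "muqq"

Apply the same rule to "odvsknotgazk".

vngk

The pattern: keep one character in every 3, starting at position 3 (positions 3rd, 6th, 9th, ...).
For "odvsknotgazk" the result is "vngk".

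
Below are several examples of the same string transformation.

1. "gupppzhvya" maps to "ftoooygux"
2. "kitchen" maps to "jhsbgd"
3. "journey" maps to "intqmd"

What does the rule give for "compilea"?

In each case the input is transformed by: shift every letter 1 place backward in the alphabet (wrapping around), then delete the last character.
Applying both steps to "compilea": "bnlohkdz", then "bnlohkd".

bnlohkd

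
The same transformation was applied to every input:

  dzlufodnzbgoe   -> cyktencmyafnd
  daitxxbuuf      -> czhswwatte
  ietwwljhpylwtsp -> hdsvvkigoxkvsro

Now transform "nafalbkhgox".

mzezkajgfnw

Each output is the input with this applied: shift every letter 1 place backward in the alphabet (wrapping around).
On "nafalbkhgox" that produces "mzezkajgfnw".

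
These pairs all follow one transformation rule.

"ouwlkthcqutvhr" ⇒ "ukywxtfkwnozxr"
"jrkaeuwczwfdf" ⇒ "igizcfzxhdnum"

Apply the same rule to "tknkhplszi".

The transformation: shift every letter 3 places forward in the alphabet (wrapping around), then reverse the string.
Applying both steps to "tknkhplszi": "wnqnksovcl", then "lcvosknqnw".
(Check on "jrkaeuwczwfdf": → "mundhxzfczigi" → "igizcfzxhdnum" ✓)

lcvosknqnw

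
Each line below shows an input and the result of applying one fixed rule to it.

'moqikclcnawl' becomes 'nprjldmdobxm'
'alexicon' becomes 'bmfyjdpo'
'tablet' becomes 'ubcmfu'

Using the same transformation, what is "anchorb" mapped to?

The rule is to shift every letter 1 place forward in the alphabet (wrapping around).
"anchorb" → "bodipsc".

bodipsc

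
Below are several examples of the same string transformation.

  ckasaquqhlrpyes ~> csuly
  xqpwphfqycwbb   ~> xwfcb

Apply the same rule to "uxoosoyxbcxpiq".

uoyci

Each output is the input with this applied: keep one character in every 3, starting at position 1 (positions 1st, 4th, 7th, ...).
For "uxoosoyxbcxpiq" the result is "uoyci".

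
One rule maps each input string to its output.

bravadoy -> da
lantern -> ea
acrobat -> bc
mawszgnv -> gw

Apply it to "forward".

ao

The pattern: reverse the string, then keep one character in every 3, starting at position 3 (positions 3rd, 6th, 9th, ...).
"forward" → "ao".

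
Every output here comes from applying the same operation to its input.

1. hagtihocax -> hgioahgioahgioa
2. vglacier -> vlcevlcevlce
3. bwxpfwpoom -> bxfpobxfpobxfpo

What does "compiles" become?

cmiecmiecmie

Rule — keep every other character starting from the first (positions 1st, 3rd, 5th, ...), then write the whole string 3 times in a row.
Working it through for "compiles": intermediate "cmie", final "cmiecmiecmie".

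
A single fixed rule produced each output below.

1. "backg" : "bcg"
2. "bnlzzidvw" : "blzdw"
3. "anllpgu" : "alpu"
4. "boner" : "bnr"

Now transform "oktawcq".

otwq

The transformation: keep every other character starting from the first (positions 1st, 3rd, 5th, ...).
For "oktawcq" the result is "otwq".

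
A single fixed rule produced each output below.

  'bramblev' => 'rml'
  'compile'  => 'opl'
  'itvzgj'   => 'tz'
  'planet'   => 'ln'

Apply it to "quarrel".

ure

In each case the input is transformed by: delete the last character, then keep every other character starting from the second (positions 2nd, 4th, 6th, ...).
"quarrel" → "quarre" → "ure".
(Check on "compile": → "compil" → "opl" ✓)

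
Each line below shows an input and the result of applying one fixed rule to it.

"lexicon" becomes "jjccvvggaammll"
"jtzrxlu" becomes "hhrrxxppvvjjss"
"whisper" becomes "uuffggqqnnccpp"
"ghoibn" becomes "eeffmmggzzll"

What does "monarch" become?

The pattern: double every character, then shift every letter 2 places backward in the alphabet (wrapping around).
On "monarch": the first step gives "mmoonnaarrcchh", and the second then gives "kkmmllyyppaaff".

kkmmllyyppaaff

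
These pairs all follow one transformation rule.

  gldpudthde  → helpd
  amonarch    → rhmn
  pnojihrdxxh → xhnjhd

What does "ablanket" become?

The transformation: move the last 3 characters to the front (rotate right by 3), then keep every other character starting from the first (positions 1st, 3rd, 5th, ...).
"ablanket" → "ktba".

ktba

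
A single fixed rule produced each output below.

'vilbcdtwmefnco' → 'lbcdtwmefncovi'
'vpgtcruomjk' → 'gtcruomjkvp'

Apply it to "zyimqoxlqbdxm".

The pattern: move the first 2 characters to the end (rotate left by 2).
On "zyimqoxlqbdxm" that produces "imqoxlqbdxmzy".

imqoxlqbdxmzy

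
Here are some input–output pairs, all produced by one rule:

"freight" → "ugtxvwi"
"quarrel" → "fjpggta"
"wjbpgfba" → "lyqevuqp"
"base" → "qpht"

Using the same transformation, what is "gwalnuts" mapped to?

The pattern: shift every letter 11 places backward in the alphabet (wrapping around).
"gwalnuts" → "vlpacjih".

vlpacjih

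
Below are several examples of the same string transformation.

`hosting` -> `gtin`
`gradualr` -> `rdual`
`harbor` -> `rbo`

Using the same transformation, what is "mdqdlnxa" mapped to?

Rule — delete the first 3 characters, then move the last character to the front.
Applying both steps to "mdqdlnxa": "dlnxa", then "adlnx".

adlnx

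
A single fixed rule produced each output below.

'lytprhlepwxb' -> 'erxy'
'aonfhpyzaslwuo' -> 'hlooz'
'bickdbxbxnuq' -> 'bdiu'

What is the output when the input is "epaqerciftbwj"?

beip

Rule — keep one character in every 3, starting at position 2 (positions 2nd, 5th, 8th, ...), then sort the characters into alphabetical order.
Working it through for "epaqerciftbwj": intermediate "peib", final "beip".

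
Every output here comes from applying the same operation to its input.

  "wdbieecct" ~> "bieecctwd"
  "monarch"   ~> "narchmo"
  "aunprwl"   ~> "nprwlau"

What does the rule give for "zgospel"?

ospelzg

Looking at the pairs, the operation is to move the first 2 characters to the end (rotate left by 2).
For "zgospel" the result is "ospelzg".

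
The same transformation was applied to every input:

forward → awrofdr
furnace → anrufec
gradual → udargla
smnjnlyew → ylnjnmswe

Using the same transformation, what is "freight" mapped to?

gierfth

Each output is the input with this applied: reverse the string, then move the first 2 characters to the end (rotate left by 2).
For "freight" the result is "gierfth".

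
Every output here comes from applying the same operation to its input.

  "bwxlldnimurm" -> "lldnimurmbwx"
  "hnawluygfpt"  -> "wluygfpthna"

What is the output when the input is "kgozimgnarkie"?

zimgnarkiekgo

The transformation: move the first 3 characters to the end (rotate left by 3).
"kgozimgnarkie" → "zimgnarkiekgo".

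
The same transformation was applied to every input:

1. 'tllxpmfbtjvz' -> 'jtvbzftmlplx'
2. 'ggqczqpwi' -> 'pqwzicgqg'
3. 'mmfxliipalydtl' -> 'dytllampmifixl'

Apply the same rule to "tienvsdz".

What's happening: move the last 3 characters to the front (rotate right by 3), then take characters alternately from the front and the back (1st, last, 2nd, 2nd-last, ...).
On "tienvsdz": the first step gives "sdztienv", and the second then gives "svdnzeti".

svdnzeti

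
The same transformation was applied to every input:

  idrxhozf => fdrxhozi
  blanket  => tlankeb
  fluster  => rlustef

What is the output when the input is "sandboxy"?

Rule — swap the first and last characters.
So "sandboxy" becomes "yandboxs".

yandboxs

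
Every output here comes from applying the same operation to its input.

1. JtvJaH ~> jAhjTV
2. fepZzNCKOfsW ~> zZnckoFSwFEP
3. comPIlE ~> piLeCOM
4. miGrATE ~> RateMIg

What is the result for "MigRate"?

The transformation: flip the case of every letter, then move the first 3 characters to the end (rotate left by 3).
Applying both steps to "MigRate": "mIGrATE", then "rATEmIG".

rATEmIG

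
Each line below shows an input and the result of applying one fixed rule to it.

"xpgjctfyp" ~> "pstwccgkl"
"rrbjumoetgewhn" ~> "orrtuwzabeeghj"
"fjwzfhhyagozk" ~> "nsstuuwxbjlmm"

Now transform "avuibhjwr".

nouvwehij

Looking at the pairs, the operation is to sort the characters into alphabetical order, then shift every letter 13 places forward in the alphabet (wrapping around) — i.e. ROT13.
So "avuibhjwr" becomes "nouvwehij".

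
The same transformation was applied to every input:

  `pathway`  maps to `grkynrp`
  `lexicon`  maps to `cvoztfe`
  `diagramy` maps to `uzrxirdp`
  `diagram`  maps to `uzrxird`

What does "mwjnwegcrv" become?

dnaenvxtim

The transformation: shift every letter 9 places backward in the alphabet (wrapping around).
On "mwjnwegcrv" that produces "dnaenvxtim".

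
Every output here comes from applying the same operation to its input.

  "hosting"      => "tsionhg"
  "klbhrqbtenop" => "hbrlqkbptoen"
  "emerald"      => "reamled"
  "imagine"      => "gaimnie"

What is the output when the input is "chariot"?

raihoct

Looking at the pairs, the operation is to move the first 3 characters to the end (rotate left by 3), then take characters alternately from the front and the back (1st, last, 2nd, 2nd-last, ...).
Applying both steps to "chariot": "riotcha", then "raihoct".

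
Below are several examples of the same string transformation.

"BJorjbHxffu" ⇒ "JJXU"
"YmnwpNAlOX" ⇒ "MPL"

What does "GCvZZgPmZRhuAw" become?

CZMHW

The pattern: keep one character in every 3, starting at position 2 (positions 2nd, 5th, 8th, ...), then convert every letter to uppercase.
Starting from "GCvZZgPmZRhuAw": after the first operation, "CZmhw"; after the second, "CZMHW".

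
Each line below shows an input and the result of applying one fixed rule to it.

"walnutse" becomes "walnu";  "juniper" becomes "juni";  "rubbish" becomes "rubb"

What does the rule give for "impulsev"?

Looking at the pairs, the operation is to delete the last 3 characters.
On "impulsev" that produces "impul".

impul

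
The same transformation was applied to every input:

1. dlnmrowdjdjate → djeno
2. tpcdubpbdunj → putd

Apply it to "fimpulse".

uem

The pattern: swap the front and back halves of the string, then keep one character in every 3, starting at position 1 (positions 1st, 4th, 7th, ...).
Doing the same to "fimpulse": "uem".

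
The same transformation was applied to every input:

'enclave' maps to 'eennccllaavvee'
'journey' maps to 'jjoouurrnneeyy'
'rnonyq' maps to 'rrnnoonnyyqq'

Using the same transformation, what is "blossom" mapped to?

bblloossssoomm

The transformation: double every character.
Applying that to "blossom" gives "bblloossssoomm".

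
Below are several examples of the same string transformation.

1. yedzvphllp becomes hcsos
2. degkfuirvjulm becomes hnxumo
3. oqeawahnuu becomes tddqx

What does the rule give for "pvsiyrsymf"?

ylubi

The rule is to shift every letter 3 places forward in the alphabet (wrapping around), then keep every other character starting from the second (positions 2nd, 4th, 6th, ...).
On "pvsiyrsymf": the first step gives "syvlbuvbpi", and the second then gives "ylubi".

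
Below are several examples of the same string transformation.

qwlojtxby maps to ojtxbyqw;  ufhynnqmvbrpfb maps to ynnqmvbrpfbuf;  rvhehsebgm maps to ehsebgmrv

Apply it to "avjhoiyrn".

In each case the input is transformed by: move the first 3 characters to the end (rotate left by 3), then delete the last character.
For "avjhoiyrn", step one produces "hoiyrnavj"; step two turns that into "hoiyrnav".

hoiyrnav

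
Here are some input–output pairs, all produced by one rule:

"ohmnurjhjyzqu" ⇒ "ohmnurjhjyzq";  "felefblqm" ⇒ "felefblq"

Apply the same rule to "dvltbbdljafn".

Rule — delete the last character.
On "dvltbbdljafn" that produces "dvltbbdljaf".

dvltbbdljaf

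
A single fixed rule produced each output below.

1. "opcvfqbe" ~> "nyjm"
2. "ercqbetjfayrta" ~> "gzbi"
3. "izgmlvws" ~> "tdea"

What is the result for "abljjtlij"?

The transformation: shift every letter 8 places forward in the alphabet (wrapping around), then keep only the last 4 characters.
"abljjtlij" → "ijtrrbtqr" → "btqr".
(Check on "izgmlvws": → "qhoutdea" → "tdea" ✓)

btqr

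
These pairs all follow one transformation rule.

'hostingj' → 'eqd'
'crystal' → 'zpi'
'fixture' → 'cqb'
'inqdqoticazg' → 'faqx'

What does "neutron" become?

kqk

The pattern: keep one character in every 3, starting at position 1 (positions 1st, 4th, 7th, ...), then shift every letter 3 places backward in the alphabet (wrapping around).
On "neutron": the first step gives "ntn", and the second then gives "kqk".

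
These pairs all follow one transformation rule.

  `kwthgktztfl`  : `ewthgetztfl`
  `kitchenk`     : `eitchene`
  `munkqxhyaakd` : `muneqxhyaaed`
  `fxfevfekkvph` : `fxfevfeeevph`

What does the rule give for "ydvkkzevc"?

The pattern: replace every "k" with "e".
"ydvkkzevc" → "ydveezevc".

ydveezevc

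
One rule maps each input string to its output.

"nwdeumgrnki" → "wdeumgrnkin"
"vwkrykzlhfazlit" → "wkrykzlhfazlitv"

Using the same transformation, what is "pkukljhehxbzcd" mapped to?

kukljhehxbzcdp

What's happening: move the first character to the end.
So "pkukljhehxbzcd" becomes "kukljhehxbzcdp".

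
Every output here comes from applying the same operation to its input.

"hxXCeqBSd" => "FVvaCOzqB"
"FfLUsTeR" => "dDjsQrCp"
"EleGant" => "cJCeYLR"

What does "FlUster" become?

The rule is to flip the case of every letter, then shift every letter 2 places backward in the alphabet (wrapping around).
Working it through for "FlUster": intermediate "fLuSTER", final "dJsQRCP".

dJsQRCP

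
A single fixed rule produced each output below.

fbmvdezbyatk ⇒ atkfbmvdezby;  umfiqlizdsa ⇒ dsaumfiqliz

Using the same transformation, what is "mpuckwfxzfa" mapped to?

zfampuckwfx

Looking at the pairs, the operation is to move the last 3 characters to the front (rotate right by 3).
For "mpuckwfxzfa" the result is "zfampuckwfx".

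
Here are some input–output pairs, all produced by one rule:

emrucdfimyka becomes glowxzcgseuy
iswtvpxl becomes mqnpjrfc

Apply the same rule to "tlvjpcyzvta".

fpdjwstpnun

The transformation: shift every letter 6 places backward in the alphabet (wrapping around), then move the first character to the end.
Doing the same to "tlvjpcyzvta": "fpdjwstpnun".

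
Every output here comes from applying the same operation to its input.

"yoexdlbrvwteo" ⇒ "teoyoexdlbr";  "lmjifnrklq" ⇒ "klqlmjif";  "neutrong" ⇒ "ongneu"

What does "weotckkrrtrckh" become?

The rule is to move the last 3 characters to the front (rotate right by 3), then delete the last 2 characters.
For "weotckkrrtrckh" the result is "ckhweotckkrr".

ckhweotckkrr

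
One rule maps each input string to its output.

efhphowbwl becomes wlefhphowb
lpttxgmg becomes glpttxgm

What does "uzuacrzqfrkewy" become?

kewyuzuacrzqfr

What's happening: move the first 3 characters to the end (rotate left by 3), then swap the front and back halves of the string.
For "uzuacrzqfrkewy", step one produces "acrzqfrkewyuzu"; step two turns that into "kewyuzuacrzqfr".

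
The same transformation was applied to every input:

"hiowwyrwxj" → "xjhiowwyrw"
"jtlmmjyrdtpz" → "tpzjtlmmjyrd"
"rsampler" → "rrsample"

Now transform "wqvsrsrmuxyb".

xybwqvsrsrmu

The rule is to move the first 3 characters to the end (rotate left by 3), then swap the front and back halves of the string.
Working it through for "wqvsrsrmuxyb": intermediate "srsrmuxybwqv", final "xybwqvsrsrmu".
(Check on "hiowwyrwxj": → "wwyrwxjhio" → "xjhiowwyrw" ✓)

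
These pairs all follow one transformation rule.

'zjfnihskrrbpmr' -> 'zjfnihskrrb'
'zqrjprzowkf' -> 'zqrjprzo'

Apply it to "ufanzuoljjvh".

What's happening: delete the last 3 characters.
Applying that to "ufanzuoljjvh" gives "ufanzuolj".

ufanzuolj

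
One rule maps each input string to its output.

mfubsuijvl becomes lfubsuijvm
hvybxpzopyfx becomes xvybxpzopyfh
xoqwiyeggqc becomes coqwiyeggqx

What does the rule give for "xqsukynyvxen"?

nqsukynyvxex

Looking at the pairs, the operation is to swap the first and last characters.
Doing the same to "xqsukynyvxen": "nqsukynyvxex".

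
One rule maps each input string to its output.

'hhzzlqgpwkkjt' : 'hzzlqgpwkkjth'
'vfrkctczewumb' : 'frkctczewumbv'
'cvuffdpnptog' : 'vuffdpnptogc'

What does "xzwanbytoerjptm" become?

zwanbytoerjptmx

In each case the input is transformed by: move the first character to the end.
For "xzwanbytoerjptm" the result is "zwanbytoerjptmx".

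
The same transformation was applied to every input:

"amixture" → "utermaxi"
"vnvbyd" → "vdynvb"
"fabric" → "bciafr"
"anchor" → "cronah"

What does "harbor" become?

The pattern: swap each adjacent pair of characters (1↔2, 3↔4, ...), then swap the front and back halves of the string.
Starting from "harbor": after the first operation, "ahbrro"; after the second, "rroahb".

rroahb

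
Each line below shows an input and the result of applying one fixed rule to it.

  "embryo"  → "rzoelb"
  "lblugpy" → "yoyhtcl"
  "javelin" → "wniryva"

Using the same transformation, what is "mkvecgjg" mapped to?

zxirptwt

What's happening: shift every letter 13 places forward in the alphabet (wrapping around) — i.e. ROT13.
For "mkvecgjg" the result is "zxirptwt".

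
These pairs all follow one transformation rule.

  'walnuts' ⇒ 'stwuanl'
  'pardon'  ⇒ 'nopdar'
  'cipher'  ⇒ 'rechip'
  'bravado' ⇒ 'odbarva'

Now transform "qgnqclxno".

onqxglncq

Rule — move the last character to the front, then take characters alternately from the front and the back (1st, last, 2nd, 2nd-last, ...).
Applying both steps to "qgnqclxno": "oqgnqclxn", then "onqxglncq".
(Check on "bravado": → "obravad" → "odbarva" ✓)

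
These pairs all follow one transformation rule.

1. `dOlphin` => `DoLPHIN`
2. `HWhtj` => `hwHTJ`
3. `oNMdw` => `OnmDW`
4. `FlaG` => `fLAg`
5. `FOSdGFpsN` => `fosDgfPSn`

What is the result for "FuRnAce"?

Looking at the pairs, the operation is to flip the case of every letter.
On "FuRnAce" that produces "fUrNaCE".

fUrNaCE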